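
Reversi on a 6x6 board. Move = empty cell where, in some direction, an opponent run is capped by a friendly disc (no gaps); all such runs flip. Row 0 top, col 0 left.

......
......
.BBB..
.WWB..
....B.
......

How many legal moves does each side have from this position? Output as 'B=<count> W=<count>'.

Answer: B=5 W=6

Derivation:
-- B to move --
(2,0): no bracket -> illegal
(3,0): flips 2 -> legal
(4,0): flips 1 -> legal
(4,1): flips 2 -> legal
(4,2): flips 1 -> legal
(4,3): flips 1 -> legal
B mobility = 5
-- W to move --
(1,0): flips 1 -> legal
(1,1): flips 1 -> legal
(1,2): flips 1 -> legal
(1,3): flips 1 -> legal
(1,4): flips 1 -> legal
(2,0): no bracket -> illegal
(2,4): no bracket -> illegal
(3,0): no bracket -> illegal
(3,4): flips 1 -> legal
(3,5): no bracket -> illegal
(4,2): no bracket -> illegal
(4,3): no bracket -> illegal
(4,5): no bracket -> illegal
(5,3): no bracket -> illegal
(5,4): no bracket -> illegal
(5,5): no bracket -> illegal
W mobility = 6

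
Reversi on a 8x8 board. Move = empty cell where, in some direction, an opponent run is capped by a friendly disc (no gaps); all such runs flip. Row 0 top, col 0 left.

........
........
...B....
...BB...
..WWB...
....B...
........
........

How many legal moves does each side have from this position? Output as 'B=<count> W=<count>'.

-- B to move --
(3,1): no bracket -> illegal
(3,2): flips 1 -> legal
(4,1): flips 2 -> legal
(5,1): flips 1 -> legal
(5,2): flips 1 -> legal
(5,3): flips 1 -> legal
B mobility = 5
-- W to move --
(1,2): no bracket -> illegal
(1,3): flips 2 -> legal
(1,4): no bracket -> illegal
(2,2): no bracket -> illegal
(2,4): flips 1 -> legal
(2,5): flips 1 -> legal
(3,2): no bracket -> illegal
(3,5): no bracket -> illegal
(4,5): flips 1 -> legal
(5,3): no bracket -> illegal
(5,5): no bracket -> illegal
(6,3): no bracket -> illegal
(6,4): no bracket -> illegal
(6,5): flips 1 -> legal
W mobility = 5

Answer: B=5 W=5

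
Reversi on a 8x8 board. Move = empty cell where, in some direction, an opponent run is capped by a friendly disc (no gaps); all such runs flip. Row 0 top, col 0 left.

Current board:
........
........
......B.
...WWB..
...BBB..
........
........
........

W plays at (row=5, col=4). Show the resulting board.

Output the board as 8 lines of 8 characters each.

Place W at (5,4); scan 8 dirs for brackets.
Dir NW: opp run (4,3), next='.' -> no flip
Dir N: opp run (4,4) capped by W -> flip
Dir NE: opp run (4,5), next='.' -> no flip
Dir W: first cell '.' (not opp) -> no flip
Dir E: first cell '.' (not opp) -> no flip
Dir SW: first cell '.' (not opp) -> no flip
Dir S: first cell '.' (not opp) -> no flip
Dir SE: first cell '.' (not opp) -> no flip
All flips: (4,4)

Answer: ........
........
......B.
...WWB..
...BWB..
....W...
........
........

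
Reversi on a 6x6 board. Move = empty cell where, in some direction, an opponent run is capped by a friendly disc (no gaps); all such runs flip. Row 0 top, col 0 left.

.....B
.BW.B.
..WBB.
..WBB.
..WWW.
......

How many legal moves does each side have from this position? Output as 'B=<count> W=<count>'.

-- B to move --
(0,1): flips 1 -> legal
(0,2): no bracket -> illegal
(0,3): no bracket -> illegal
(1,3): flips 1 -> legal
(2,1): flips 1 -> legal
(3,1): flips 1 -> legal
(3,5): no bracket -> illegal
(4,1): flips 1 -> legal
(4,5): no bracket -> illegal
(5,1): flips 1 -> legal
(5,2): flips 1 -> legal
(5,3): flips 1 -> legal
(5,4): flips 1 -> legal
(5,5): flips 1 -> legal
B mobility = 10
-- W to move --
(0,0): flips 1 -> legal
(0,1): no bracket -> illegal
(0,2): no bracket -> illegal
(0,3): no bracket -> illegal
(0,4): flips 3 -> legal
(1,0): flips 1 -> legal
(1,3): flips 2 -> legal
(1,5): flips 2 -> legal
(2,0): no bracket -> illegal
(2,1): no bracket -> illegal
(2,5): flips 3 -> legal
(3,5): flips 2 -> legal
(4,5): flips 2 -> legal
W mobility = 8

Answer: B=10 W=8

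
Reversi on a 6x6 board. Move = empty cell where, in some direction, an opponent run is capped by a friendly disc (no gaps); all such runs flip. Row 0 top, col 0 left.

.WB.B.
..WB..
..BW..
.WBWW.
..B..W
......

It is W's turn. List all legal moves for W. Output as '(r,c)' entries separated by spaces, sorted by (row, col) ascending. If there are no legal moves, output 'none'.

(0,3): flips 2 -> legal
(0,5): no bracket -> illegal
(1,1): flips 1 -> legal
(1,4): flips 1 -> legal
(1,5): no bracket -> illegal
(2,1): flips 1 -> legal
(2,4): no bracket -> illegal
(4,1): flips 1 -> legal
(4,3): no bracket -> illegal
(5,1): flips 1 -> legal
(5,2): flips 3 -> legal
(5,3): flips 1 -> legal

Answer: (0,3) (1,1) (1,4) (2,1) (4,1) (5,1) (5,2) (5,3)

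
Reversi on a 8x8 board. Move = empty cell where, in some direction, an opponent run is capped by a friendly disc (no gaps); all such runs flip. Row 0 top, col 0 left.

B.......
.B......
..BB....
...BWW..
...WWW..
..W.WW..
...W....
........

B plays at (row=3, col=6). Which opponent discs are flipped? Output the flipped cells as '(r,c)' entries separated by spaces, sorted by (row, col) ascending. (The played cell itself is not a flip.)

Dir NW: first cell '.' (not opp) -> no flip
Dir N: first cell '.' (not opp) -> no flip
Dir NE: first cell '.' (not opp) -> no flip
Dir W: opp run (3,5) (3,4) capped by B -> flip
Dir E: first cell '.' (not opp) -> no flip
Dir SW: opp run (4,5) (5,4) (6,3), next='.' -> no flip
Dir S: first cell '.' (not opp) -> no flip
Dir SE: first cell '.' (not opp) -> no flip

Answer: (3,4) (3,5)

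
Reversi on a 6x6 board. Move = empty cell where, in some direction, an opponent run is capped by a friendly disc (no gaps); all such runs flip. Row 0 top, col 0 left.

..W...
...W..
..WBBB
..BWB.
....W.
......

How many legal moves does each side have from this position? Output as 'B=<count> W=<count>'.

-- B to move --
(0,1): no bracket -> illegal
(0,3): flips 1 -> legal
(0,4): no bracket -> illegal
(1,1): no bracket -> illegal
(1,2): flips 1 -> legal
(1,4): no bracket -> illegal
(2,1): flips 1 -> legal
(3,1): no bracket -> illegal
(3,5): no bracket -> illegal
(4,2): flips 1 -> legal
(4,3): flips 1 -> legal
(4,5): no bracket -> illegal
(5,3): no bracket -> illegal
(5,4): flips 1 -> legal
(5,5): no bracket -> illegal
B mobility = 6
-- W to move --
(1,2): no bracket -> illegal
(1,4): flips 2 -> legal
(1,5): flips 1 -> legal
(2,1): no bracket -> illegal
(3,1): flips 1 -> legal
(3,5): flips 2 -> legal
(4,1): no bracket -> illegal
(4,2): flips 1 -> legal
(4,3): no bracket -> illegal
(4,5): no bracket -> illegal
W mobility = 5

Answer: B=6 W=5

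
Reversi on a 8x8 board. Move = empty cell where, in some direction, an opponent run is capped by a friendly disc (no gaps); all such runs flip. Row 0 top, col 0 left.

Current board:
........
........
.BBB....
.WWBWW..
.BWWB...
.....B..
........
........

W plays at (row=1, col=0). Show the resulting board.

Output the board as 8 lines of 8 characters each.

Place W at (1,0); scan 8 dirs for brackets.
Dir NW: edge -> no flip
Dir N: first cell '.' (not opp) -> no flip
Dir NE: first cell '.' (not opp) -> no flip
Dir W: edge -> no flip
Dir E: first cell '.' (not opp) -> no flip
Dir SW: edge -> no flip
Dir S: first cell '.' (not opp) -> no flip
Dir SE: opp run (2,1) capped by W -> flip
All flips: (2,1)

Answer: ........
W.......
.WBB....
.WWBWW..
.BWWB...
.....B..
........
........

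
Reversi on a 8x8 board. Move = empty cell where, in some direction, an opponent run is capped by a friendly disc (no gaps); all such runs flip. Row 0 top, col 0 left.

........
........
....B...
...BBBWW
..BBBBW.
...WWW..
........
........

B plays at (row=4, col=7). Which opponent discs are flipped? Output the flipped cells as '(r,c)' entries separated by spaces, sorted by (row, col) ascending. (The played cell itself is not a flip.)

Dir NW: opp run (3,6), next='.' -> no flip
Dir N: opp run (3,7), next='.' -> no flip
Dir NE: edge -> no flip
Dir W: opp run (4,6) capped by B -> flip
Dir E: edge -> no flip
Dir SW: first cell '.' (not opp) -> no flip
Dir S: first cell '.' (not opp) -> no flip
Dir SE: edge -> no flip

Answer: (4,6)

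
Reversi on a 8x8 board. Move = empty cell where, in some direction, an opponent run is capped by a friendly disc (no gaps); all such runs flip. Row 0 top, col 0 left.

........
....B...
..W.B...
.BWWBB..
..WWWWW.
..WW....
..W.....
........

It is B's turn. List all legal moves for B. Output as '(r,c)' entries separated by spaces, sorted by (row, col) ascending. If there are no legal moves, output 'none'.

(1,1): no bracket -> illegal
(1,2): no bracket -> illegal
(1,3): flips 1 -> legal
(2,1): no bracket -> illegal
(2,3): no bracket -> illegal
(3,6): no bracket -> illegal
(3,7): no bracket -> illegal
(4,1): no bracket -> illegal
(4,7): no bracket -> illegal
(5,1): flips 2 -> legal
(5,4): flips 1 -> legal
(5,5): flips 1 -> legal
(5,6): flips 1 -> legal
(5,7): flips 1 -> legal
(6,1): flips 2 -> legal
(6,3): no bracket -> illegal
(6,4): flips 2 -> legal
(7,1): flips 3 -> legal
(7,2): no bracket -> illegal
(7,3): no bracket -> illegal

Answer: (1,3) (5,1) (5,4) (5,5) (5,6) (5,7) (6,1) (6,4) (7,1)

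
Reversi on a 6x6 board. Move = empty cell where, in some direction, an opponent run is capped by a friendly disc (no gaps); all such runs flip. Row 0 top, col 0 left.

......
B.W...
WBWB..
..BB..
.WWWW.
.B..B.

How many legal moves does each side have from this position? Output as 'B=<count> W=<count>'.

Answer: B=11 W=6

Derivation:
-- B to move --
(0,1): flips 1 -> legal
(0,2): flips 2 -> legal
(0,3): flips 1 -> legal
(1,1): flips 1 -> legal
(1,3): no bracket -> illegal
(3,0): flips 1 -> legal
(3,1): flips 1 -> legal
(3,4): flips 1 -> legal
(3,5): no bracket -> illegal
(4,0): no bracket -> illegal
(4,5): no bracket -> illegal
(5,0): flips 1 -> legal
(5,2): flips 1 -> legal
(5,3): flips 1 -> legal
(5,5): flips 1 -> legal
B mobility = 11
-- W to move --
(0,0): flips 1 -> legal
(0,1): no bracket -> illegal
(1,1): no bracket -> illegal
(1,3): flips 2 -> legal
(1,4): flips 2 -> legal
(2,4): flips 2 -> legal
(3,0): flips 1 -> legal
(3,1): no bracket -> illegal
(3,4): flips 1 -> legal
(4,0): no bracket -> illegal
(4,5): no bracket -> illegal
(5,0): no bracket -> illegal
(5,2): no bracket -> illegal
(5,3): no bracket -> illegal
(5,5): no bracket -> illegal
W mobility = 6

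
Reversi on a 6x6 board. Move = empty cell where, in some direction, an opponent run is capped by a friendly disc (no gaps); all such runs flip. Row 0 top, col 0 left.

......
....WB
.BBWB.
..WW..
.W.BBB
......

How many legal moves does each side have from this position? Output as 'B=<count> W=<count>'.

-- B to move --
(0,3): no bracket -> illegal
(0,4): flips 1 -> legal
(0,5): no bracket -> illegal
(1,2): no bracket -> illegal
(1,3): flips 3 -> legal
(2,5): no bracket -> illegal
(3,0): no bracket -> illegal
(3,1): no bracket -> illegal
(3,4): no bracket -> illegal
(4,0): no bracket -> illegal
(4,2): flips 2 -> legal
(5,0): no bracket -> illegal
(5,1): no bracket -> illegal
(5,2): no bracket -> illegal
B mobility = 3
-- W to move --
(0,4): no bracket -> illegal
(0,5): no bracket -> illegal
(1,0): flips 1 -> legal
(1,1): flips 1 -> legal
(1,2): flips 1 -> legal
(1,3): no bracket -> illegal
(2,0): flips 2 -> legal
(2,5): flips 1 -> legal
(3,0): no bracket -> illegal
(3,1): no bracket -> illegal
(3,4): flips 1 -> legal
(3,5): no bracket -> illegal
(4,2): no bracket -> illegal
(5,2): no bracket -> illegal
(5,3): flips 1 -> legal
(5,4): flips 1 -> legal
(5,5): flips 1 -> legal
W mobility = 9

Answer: B=3 W=9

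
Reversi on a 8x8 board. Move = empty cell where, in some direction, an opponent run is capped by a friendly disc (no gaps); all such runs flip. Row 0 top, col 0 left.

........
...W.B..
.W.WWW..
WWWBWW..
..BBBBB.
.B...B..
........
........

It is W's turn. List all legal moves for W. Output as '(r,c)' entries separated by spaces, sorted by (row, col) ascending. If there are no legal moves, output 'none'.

(0,4): no bracket -> illegal
(0,5): flips 1 -> legal
(0,6): flips 1 -> legal
(1,4): no bracket -> illegal
(1,6): no bracket -> illegal
(2,2): no bracket -> illegal
(2,6): no bracket -> illegal
(3,6): no bracket -> illegal
(3,7): no bracket -> illegal
(4,0): no bracket -> illegal
(4,1): no bracket -> illegal
(4,7): no bracket -> illegal
(5,0): no bracket -> illegal
(5,2): flips 2 -> legal
(5,3): flips 4 -> legal
(5,4): flips 2 -> legal
(5,6): flips 1 -> legal
(5,7): flips 1 -> legal
(6,0): flips 3 -> legal
(6,1): no bracket -> illegal
(6,2): no bracket -> illegal
(6,4): no bracket -> illegal
(6,5): flips 2 -> legal
(6,6): no bracket -> illegal

Answer: (0,5) (0,6) (5,2) (5,3) (5,4) (5,6) (5,7) (6,0) (6,5)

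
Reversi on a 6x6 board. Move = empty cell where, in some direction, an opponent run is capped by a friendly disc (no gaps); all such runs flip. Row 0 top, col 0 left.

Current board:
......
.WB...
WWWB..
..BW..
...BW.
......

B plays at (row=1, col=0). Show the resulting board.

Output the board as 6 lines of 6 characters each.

Answer: ......
BBB...
WBWB..
..BW..
...BW.
......

Derivation:
Place B at (1,0); scan 8 dirs for brackets.
Dir NW: edge -> no flip
Dir N: first cell '.' (not opp) -> no flip
Dir NE: first cell '.' (not opp) -> no flip
Dir W: edge -> no flip
Dir E: opp run (1,1) capped by B -> flip
Dir SW: edge -> no flip
Dir S: opp run (2,0), next='.' -> no flip
Dir SE: opp run (2,1) capped by B -> flip
All flips: (1,1) (2,1)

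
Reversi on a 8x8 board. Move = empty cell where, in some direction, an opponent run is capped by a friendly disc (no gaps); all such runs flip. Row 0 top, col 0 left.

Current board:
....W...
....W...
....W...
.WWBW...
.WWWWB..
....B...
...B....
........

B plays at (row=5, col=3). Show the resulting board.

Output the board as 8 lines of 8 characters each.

Place B at (5,3); scan 8 dirs for brackets.
Dir NW: opp run (4,2) (3,1), next='.' -> no flip
Dir N: opp run (4,3) capped by B -> flip
Dir NE: opp run (4,4), next='.' -> no flip
Dir W: first cell '.' (not opp) -> no flip
Dir E: first cell 'B' (not opp) -> no flip
Dir SW: first cell '.' (not opp) -> no flip
Dir S: first cell 'B' (not opp) -> no flip
Dir SE: first cell '.' (not opp) -> no flip
All flips: (4,3)

Answer: ....W...
....W...
....W...
.WWBW...
.WWBWB..
...BB...
...B....
........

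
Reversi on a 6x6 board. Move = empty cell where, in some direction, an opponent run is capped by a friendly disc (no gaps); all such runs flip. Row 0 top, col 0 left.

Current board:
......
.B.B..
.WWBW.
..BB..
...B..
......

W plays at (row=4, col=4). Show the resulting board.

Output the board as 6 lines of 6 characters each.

Place W at (4,4); scan 8 dirs for brackets.
Dir NW: opp run (3,3) capped by W -> flip
Dir N: first cell '.' (not opp) -> no flip
Dir NE: first cell '.' (not opp) -> no flip
Dir W: opp run (4,3), next='.' -> no flip
Dir E: first cell '.' (not opp) -> no flip
Dir SW: first cell '.' (not opp) -> no flip
Dir S: first cell '.' (not opp) -> no flip
Dir SE: first cell '.' (not opp) -> no flip
All flips: (3,3)

Answer: ......
.B.B..
.WWBW.
..BW..
...BW.
......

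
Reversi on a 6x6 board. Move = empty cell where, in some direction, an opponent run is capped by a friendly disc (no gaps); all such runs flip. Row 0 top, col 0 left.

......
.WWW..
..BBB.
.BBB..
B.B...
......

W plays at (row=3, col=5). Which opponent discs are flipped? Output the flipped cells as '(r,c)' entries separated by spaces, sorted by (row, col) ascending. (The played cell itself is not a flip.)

Answer: (2,4)

Derivation:
Dir NW: opp run (2,4) capped by W -> flip
Dir N: first cell '.' (not opp) -> no flip
Dir NE: edge -> no flip
Dir W: first cell '.' (not opp) -> no flip
Dir E: edge -> no flip
Dir SW: first cell '.' (not opp) -> no flip
Dir S: first cell '.' (not opp) -> no flip
Dir SE: edge -> no flip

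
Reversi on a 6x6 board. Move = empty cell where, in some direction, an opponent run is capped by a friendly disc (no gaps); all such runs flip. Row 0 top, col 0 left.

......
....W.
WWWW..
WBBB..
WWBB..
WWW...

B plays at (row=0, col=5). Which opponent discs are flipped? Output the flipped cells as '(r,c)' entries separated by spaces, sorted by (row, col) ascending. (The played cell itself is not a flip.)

Answer: (1,4) (2,3)

Derivation:
Dir NW: edge -> no flip
Dir N: edge -> no flip
Dir NE: edge -> no flip
Dir W: first cell '.' (not opp) -> no flip
Dir E: edge -> no flip
Dir SW: opp run (1,4) (2,3) capped by B -> flip
Dir S: first cell '.' (not opp) -> no flip
Dir SE: edge -> no flip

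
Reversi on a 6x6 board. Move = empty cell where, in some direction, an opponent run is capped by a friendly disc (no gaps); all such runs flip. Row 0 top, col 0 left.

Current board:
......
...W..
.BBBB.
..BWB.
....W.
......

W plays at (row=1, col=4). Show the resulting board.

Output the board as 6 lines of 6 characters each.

Answer: ......
...WW.
.BBBW.
..BWW.
....W.
......

Derivation:
Place W at (1,4); scan 8 dirs for brackets.
Dir NW: first cell '.' (not opp) -> no flip
Dir N: first cell '.' (not opp) -> no flip
Dir NE: first cell '.' (not opp) -> no flip
Dir W: first cell 'W' (not opp) -> no flip
Dir E: first cell '.' (not opp) -> no flip
Dir SW: opp run (2,3) (3,2), next='.' -> no flip
Dir S: opp run (2,4) (3,4) capped by W -> flip
Dir SE: first cell '.' (not opp) -> no flip
All flips: (2,4) (3,4)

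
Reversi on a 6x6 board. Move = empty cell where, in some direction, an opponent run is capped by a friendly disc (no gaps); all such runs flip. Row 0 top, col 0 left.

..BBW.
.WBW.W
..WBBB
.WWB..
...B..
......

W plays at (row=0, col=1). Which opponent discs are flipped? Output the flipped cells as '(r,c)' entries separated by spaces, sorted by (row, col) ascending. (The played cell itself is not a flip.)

Answer: (0,2) (0,3)

Derivation:
Dir NW: edge -> no flip
Dir N: edge -> no flip
Dir NE: edge -> no flip
Dir W: first cell '.' (not opp) -> no flip
Dir E: opp run (0,2) (0,3) capped by W -> flip
Dir SW: first cell '.' (not opp) -> no flip
Dir S: first cell 'W' (not opp) -> no flip
Dir SE: opp run (1,2) (2,3), next='.' -> no flip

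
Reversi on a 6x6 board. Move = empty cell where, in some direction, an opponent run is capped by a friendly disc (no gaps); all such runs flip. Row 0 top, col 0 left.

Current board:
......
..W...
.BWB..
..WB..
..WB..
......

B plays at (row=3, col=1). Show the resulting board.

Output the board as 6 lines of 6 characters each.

Place B at (3,1); scan 8 dirs for brackets.
Dir NW: first cell '.' (not opp) -> no flip
Dir N: first cell 'B' (not opp) -> no flip
Dir NE: opp run (2,2), next='.' -> no flip
Dir W: first cell '.' (not opp) -> no flip
Dir E: opp run (3,2) capped by B -> flip
Dir SW: first cell '.' (not opp) -> no flip
Dir S: first cell '.' (not opp) -> no flip
Dir SE: opp run (4,2), next='.' -> no flip
All flips: (3,2)

Answer: ......
..W...
.BWB..
.BBB..
..WB..
......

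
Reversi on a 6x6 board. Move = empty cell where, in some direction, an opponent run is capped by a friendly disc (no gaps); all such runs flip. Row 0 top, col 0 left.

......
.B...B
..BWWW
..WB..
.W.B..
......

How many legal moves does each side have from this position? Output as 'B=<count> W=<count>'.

-- B to move --
(1,2): no bracket -> illegal
(1,3): flips 1 -> legal
(1,4): no bracket -> illegal
(2,1): flips 1 -> legal
(3,0): no bracket -> illegal
(3,1): flips 1 -> legal
(3,4): no bracket -> illegal
(3,5): flips 1 -> legal
(4,0): no bracket -> illegal
(4,2): flips 1 -> legal
(5,0): no bracket -> illegal
(5,1): no bracket -> illegal
(5,2): no bracket -> illegal
B mobility = 5
-- W to move --
(0,0): no bracket -> illegal
(0,1): no bracket -> illegal
(0,2): no bracket -> illegal
(0,4): no bracket -> illegal
(0,5): flips 1 -> legal
(1,0): no bracket -> illegal
(1,2): flips 1 -> legal
(1,3): no bracket -> illegal
(1,4): no bracket -> illegal
(2,0): no bracket -> illegal
(2,1): flips 1 -> legal
(3,1): no bracket -> illegal
(3,4): flips 1 -> legal
(4,2): flips 1 -> legal
(4,4): no bracket -> illegal
(5,2): no bracket -> illegal
(5,3): flips 2 -> legal
(5,4): flips 1 -> legal
W mobility = 7

Answer: B=5 W=7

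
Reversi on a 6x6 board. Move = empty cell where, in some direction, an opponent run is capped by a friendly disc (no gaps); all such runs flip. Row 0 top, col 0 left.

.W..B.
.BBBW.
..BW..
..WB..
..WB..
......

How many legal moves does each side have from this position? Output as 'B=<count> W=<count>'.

Answer: B=8 W=9

Derivation:
-- B to move --
(0,0): no bracket -> illegal
(0,2): no bracket -> illegal
(0,3): no bracket -> illegal
(0,5): no bracket -> illegal
(1,0): no bracket -> illegal
(1,5): flips 1 -> legal
(2,1): flips 1 -> legal
(2,4): flips 2 -> legal
(2,5): no bracket -> illegal
(3,1): flips 1 -> legal
(3,4): flips 1 -> legal
(4,1): flips 1 -> legal
(5,1): flips 1 -> legal
(5,2): flips 2 -> legal
(5,3): no bracket -> illegal
B mobility = 8
-- W to move --
(0,0): no bracket -> illegal
(0,2): flips 2 -> legal
(0,3): flips 1 -> legal
(0,5): no bracket -> illegal
(1,0): flips 3 -> legal
(1,5): no bracket -> illegal
(2,0): no bracket -> illegal
(2,1): flips 2 -> legal
(2,4): flips 1 -> legal
(3,1): no bracket -> illegal
(3,4): flips 1 -> legal
(4,4): flips 1 -> legal
(5,2): no bracket -> illegal
(5,3): flips 2 -> legal
(5,4): flips 1 -> legal
W mobility = 9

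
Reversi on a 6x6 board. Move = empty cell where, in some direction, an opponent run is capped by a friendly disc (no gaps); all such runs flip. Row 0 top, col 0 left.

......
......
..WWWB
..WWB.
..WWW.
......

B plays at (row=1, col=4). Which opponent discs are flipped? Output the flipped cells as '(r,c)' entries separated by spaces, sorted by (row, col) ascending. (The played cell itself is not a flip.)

Dir NW: first cell '.' (not opp) -> no flip
Dir N: first cell '.' (not opp) -> no flip
Dir NE: first cell '.' (not opp) -> no flip
Dir W: first cell '.' (not opp) -> no flip
Dir E: first cell '.' (not opp) -> no flip
Dir SW: opp run (2,3) (3,2), next='.' -> no flip
Dir S: opp run (2,4) capped by B -> flip
Dir SE: first cell 'B' (not opp) -> no flip

Answer: (2,4)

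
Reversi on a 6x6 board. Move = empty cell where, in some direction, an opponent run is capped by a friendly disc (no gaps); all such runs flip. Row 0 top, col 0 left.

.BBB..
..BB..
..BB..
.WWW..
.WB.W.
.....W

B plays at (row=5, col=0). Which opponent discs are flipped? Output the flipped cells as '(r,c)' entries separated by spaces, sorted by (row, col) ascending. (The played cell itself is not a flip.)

Dir NW: edge -> no flip
Dir N: first cell '.' (not opp) -> no flip
Dir NE: opp run (4,1) (3,2) capped by B -> flip
Dir W: edge -> no flip
Dir E: first cell '.' (not opp) -> no flip
Dir SW: edge -> no flip
Dir S: edge -> no flip
Dir SE: edge -> no flip

Answer: (3,2) (4,1)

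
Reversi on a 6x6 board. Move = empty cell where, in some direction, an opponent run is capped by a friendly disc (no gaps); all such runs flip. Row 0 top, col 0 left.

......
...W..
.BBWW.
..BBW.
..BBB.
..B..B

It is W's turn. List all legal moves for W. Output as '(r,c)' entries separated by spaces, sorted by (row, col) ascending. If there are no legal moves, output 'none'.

Answer: (2,0) (3,1) (4,1) (5,1) (5,3) (5,4)

Derivation:
(1,0): no bracket -> illegal
(1,1): no bracket -> illegal
(1,2): no bracket -> illegal
(2,0): flips 2 -> legal
(3,0): no bracket -> illegal
(3,1): flips 3 -> legal
(3,5): no bracket -> illegal
(4,1): flips 1 -> legal
(4,5): no bracket -> illegal
(5,1): flips 2 -> legal
(5,3): flips 2 -> legal
(5,4): flips 1 -> legal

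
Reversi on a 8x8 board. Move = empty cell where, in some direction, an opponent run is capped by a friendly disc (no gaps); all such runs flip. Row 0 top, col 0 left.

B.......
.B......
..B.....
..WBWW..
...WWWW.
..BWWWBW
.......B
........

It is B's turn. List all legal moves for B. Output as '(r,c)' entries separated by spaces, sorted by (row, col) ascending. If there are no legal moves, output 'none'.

Answer: (2,3) (2,5) (3,1) (3,6) (4,2) (4,7) (6,3) (6,6)

Derivation:
(2,1): no bracket -> illegal
(2,3): flips 2 -> legal
(2,4): no bracket -> illegal
(2,5): flips 2 -> legal
(2,6): no bracket -> illegal
(3,1): flips 1 -> legal
(3,6): flips 3 -> legal
(3,7): no bracket -> illegal
(4,1): no bracket -> illegal
(4,2): flips 1 -> legal
(4,7): flips 1 -> legal
(6,2): no bracket -> illegal
(6,3): flips 2 -> legal
(6,4): no bracket -> illegal
(6,5): no bracket -> illegal
(6,6): flips 2 -> legal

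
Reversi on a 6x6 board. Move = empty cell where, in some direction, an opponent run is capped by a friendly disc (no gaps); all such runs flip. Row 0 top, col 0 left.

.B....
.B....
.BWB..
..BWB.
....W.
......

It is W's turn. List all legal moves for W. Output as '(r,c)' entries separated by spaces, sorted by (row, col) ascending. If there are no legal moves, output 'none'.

(0,0): flips 1 -> legal
(0,2): no bracket -> illegal
(1,0): no bracket -> illegal
(1,2): no bracket -> illegal
(1,3): flips 1 -> legal
(1,4): no bracket -> illegal
(2,0): flips 1 -> legal
(2,4): flips 2 -> legal
(2,5): no bracket -> illegal
(3,0): no bracket -> illegal
(3,1): flips 1 -> legal
(3,5): flips 1 -> legal
(4,1): no bracket -> illegal
(4,2): flips 1 -> legal
(4,3): no bracket -> illegal
(4,5): no bracket -> illegal

Answer: (0,0) (1,3) (2,0) (2,4) (3,1) (3,5) (4,2)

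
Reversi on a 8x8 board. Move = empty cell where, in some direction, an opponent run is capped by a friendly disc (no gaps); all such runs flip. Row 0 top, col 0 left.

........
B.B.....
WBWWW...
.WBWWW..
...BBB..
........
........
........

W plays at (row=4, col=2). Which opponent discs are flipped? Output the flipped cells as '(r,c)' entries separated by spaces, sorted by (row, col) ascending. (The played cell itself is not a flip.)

Dir NW: first cell 'W' (not opp) -> no flip
Dir N: opp run (3,2) capped by W -> flip
Dir NE: first cell 'W' (not opp) -> no flip
Dir W: first cell '.' (not opp) -> no flip
Dir E: opp run (4,3) (4,4) (4,5), next='.' -> no flip
Dir SW: first cell '.' (not opp) -> no flip
Dir S: first cell '.' (not opp) -> no flip
Dir SE: first cell '.' (not opp) -> no flip

Answer: (3,2)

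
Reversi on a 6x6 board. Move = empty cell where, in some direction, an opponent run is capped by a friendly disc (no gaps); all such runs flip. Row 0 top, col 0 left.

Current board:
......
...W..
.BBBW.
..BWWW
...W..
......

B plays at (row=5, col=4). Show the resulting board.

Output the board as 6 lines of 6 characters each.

Answer: ......
...W..
.BBBW.
..BWWW
...B..
....B.

Derivation:
Place B at (5,4); scan 8 dirs for brackets.
Dir NW: opp run (4,3) capped by B -> flip
Dir N: first cell '.' (not opp) -> no flip
Dir NE: first cell '.' (not opp) -> no flip
Dir W: first cell '.' (not opp) -> no flip
Dir E: first cell '.' (not opp) -> no flip
Dir SW: edge -> no flip
Dir S: edge -> no flip
Dir SE: edge -> no flip
All flips: (4,3)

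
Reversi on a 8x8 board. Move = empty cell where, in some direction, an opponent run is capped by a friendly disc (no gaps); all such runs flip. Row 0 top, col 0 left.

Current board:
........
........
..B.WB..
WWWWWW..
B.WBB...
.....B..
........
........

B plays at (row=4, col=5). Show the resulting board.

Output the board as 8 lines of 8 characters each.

Place B at (4,5); scan 8 dirs for brackets.
Dir NW: opp run (3,4), next='.' -> no flip
Dir N: opp run (3,5) capped by B -> flip
Dir NE: first cell '.' (not opp) -> no flip
Dir W: first cell 'B' (not opp) -> no flip
Dir E: first cell '.' (not opp) -> no flip
Dir SW: first cell '.' (not opp) -> no flip
Dir S: first cell 'B' (not opp) -> no flip
Dir SE: first cell '.' (not opp) -> no flip
All flips: (3,5)

Answer: ........
........
..B.WB..
WWWWWB..
B.WBBB..
.....B..
........
........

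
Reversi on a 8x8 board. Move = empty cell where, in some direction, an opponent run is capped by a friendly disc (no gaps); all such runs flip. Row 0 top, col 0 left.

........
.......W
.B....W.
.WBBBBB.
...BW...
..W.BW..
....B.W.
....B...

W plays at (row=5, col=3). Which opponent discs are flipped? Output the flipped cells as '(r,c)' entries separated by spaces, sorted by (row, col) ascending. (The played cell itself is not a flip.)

Dir NW: first cell '.' (not opp) -> no flip
Dir N: opp run (4,3) (3,3), next='.' -> no flip
Dir NE: first cell 'W' (not opp) -> no flip
Dir W: first cell 'W' (not opp) -> no flip
Dir E: opp run (5,4) capped by W -> flip
Dir SW: first cell '.' (not opp) -> no flip
Dir S: first cell '.' (not opp) -> no flip
Dir SE: opp run (6,4), next='.' -> no flip

Answer: (5,4)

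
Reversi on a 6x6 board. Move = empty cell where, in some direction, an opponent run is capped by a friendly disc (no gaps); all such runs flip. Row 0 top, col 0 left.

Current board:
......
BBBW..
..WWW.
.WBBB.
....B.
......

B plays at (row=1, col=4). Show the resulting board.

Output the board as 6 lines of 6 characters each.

Place B at (1,4); scan 8 dirs for brackets.
Dir NW: first cell '.' (not opp) -> no flip
Dir N: first cell '.' (not opp) -> no flip
Dir NE: first cell '.' (not opp) -> no flip
Dir W: opp run (1,3) capped by B -> flip
Dir E: first cell '.' (not opp) -> no flip
Dir SW: opp run (2,3) capped by B -> flip
Dir S: opp run (2,4) capped by B -> flip
Dir SE: first cell '.' (not opp) -> no flip
All flips: (1,3) (2,3) (2,4)

Answer: ......
BBBBB.
..WBB.
.WBBB.
....B.
......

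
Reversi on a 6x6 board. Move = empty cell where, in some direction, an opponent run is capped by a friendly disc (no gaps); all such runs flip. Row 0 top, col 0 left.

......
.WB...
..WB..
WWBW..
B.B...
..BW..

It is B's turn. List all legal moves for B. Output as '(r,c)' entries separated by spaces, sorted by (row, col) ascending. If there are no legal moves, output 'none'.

Answer: (1,0) (1,3) (2,0) (2,1) (2,4) (3,4) (4,3) (5,4)

Derivation:
(0,0): no bracket -> illegal
(0,1): no bracket -> illegal
(0,2): no bracket -> illegal
(1,0): flips 1 -> legal
(1,3): flips 2 -> legal
(2,0): flips 2 -> legal
(2,1): flips 1 -> legal
(2,4): flips 1 -> legal
(3,4): flips 1 -> legal
(4,1): no bracket -> illegal
(4,3): flips 1 -> legal
(4,4): no bracket -> illegal
(5,4): flips 1 -> legal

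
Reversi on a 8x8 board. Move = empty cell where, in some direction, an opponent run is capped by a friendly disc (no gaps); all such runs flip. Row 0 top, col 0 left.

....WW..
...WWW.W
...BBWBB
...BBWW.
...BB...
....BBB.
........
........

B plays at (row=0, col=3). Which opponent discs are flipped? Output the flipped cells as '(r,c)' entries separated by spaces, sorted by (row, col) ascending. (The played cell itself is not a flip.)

Answer: (1,3)

Derivation:
Dir NW: edge -> no flip
Dir N: edge -> no flip
Dir NE: edge -> no flip
Dir W: first cell '.' (not opp) -> no flip
Dir E: opp run (0,4) (0,5), next='.' -> no flip
Dir SW: first cell '.' (not opp) -> no flip
Dir S: opp run (1,3) capped by B -> flip
Dir SE: opp run (1,4) (2,5) (3,6), next='.' -> no flip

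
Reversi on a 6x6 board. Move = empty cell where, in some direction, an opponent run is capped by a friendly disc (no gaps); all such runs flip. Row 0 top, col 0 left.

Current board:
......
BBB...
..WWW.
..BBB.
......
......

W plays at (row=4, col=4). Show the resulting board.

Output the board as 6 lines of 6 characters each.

Place W at (4,4); scan 8 dirs for brackets.
Dir NW: opp run (3,3) capped by W -> flip
Dir N: opp run (3,4) capped by W -> flip
Dir NE: first cell '.' (not opp) -> no flip
Dir W: first cell '.' (not opp) -> no flip
Dir E: first cell '.' (not opp) -> no flip
Dir SW: first cell '.' (not opp) -> no flip
Dir S: first cell '.' (not opp) -> no flip
Dir SE: first cell '.' (not opp) -> no flip
All flips: (3,3) (3,4)

Answer: ......
BBB...
..WWW.
..BWW.
....W.
......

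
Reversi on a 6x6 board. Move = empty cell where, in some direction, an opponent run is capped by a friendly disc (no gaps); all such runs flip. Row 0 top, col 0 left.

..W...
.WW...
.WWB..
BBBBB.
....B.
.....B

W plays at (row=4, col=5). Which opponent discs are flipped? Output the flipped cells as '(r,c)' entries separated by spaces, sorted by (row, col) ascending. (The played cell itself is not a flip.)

Answer: (2,3) (3,4)

Derivation:
Dir NW: opp run (3,4) (2,3) capped by W -> flip
Dir N: first cell '.' (not opp) -> no flip
Dir NE: edge -> no flip
Dir W: opp run (4,4), next='.' -> no flip
Dir E: edge -> no flip
Dir SW: first cell '.' (not opp) -> no flip
Dir S: opp run (5,5), next=edge -> no flip
Dir SE: edge -> no flip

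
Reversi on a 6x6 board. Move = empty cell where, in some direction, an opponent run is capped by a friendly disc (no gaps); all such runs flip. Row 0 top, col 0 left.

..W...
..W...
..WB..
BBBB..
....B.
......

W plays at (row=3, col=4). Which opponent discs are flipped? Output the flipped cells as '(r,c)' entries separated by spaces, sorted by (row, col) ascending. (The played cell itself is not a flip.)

Answer: (2,3)

Derivation:
Dir NW: opp run (2,3) capped by W -> flip
Dir N: first cell '.' (not opp) -> no flip
Dir NE: first cell '.' (not opp) -> no flip
Dir W: opp run (3,3) (3,2) (3,1) (3,0), next=edge -> no flip
Dir E: first cell '.' (not opp) -> no flip
Dir SW: first cell '.' (not opp) -> no flip
Dir S: opp run (4,4), next='.' -> no flip
Dir SE: first cell '.' (not opp) -> no flip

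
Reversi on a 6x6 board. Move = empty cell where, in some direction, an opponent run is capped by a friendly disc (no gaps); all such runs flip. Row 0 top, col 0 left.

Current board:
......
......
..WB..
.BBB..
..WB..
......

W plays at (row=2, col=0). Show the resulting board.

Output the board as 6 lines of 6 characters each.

Place W at (2,0); scan 8 dirs for brackets.
Dir NW: edge -> no flip
Dir N: first cell '.' (not opp) -> no flip
Dir NE: first cell '.' (not opp) -> no flip
Dir W: edge -> no flip
Dir E: first cell '.' (not opp) -> no flip
Dir SW: edge -> no flip
Dir S: first cell '.' (not opp) -> no flip
Dir SE: opp run (3,1) capped by W -> flip
All flips: (3,1)

Answer: ......
......
W.WB..
.WBB..
..WB..
......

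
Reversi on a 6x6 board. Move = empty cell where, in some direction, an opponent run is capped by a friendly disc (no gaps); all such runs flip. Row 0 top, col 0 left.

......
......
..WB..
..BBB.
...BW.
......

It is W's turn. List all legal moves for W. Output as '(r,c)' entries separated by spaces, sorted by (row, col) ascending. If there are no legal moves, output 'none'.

Answer: (2,4) (4,2)

Derivation:
(1,2): no bracket -> illegal
(1,3): no bracket -> illegal
(1,4): no bracket -> illegal
(2,1): no bracket -> illegal
(2,4): flips 2 -> legal
(2,5): no bracket -> illegal
(3,1): no bracket -> illegal
(3,5): no bracket -> illegal
(4,1): no bracket -> illegal
(4,2): flips 2 -> legal
(4,5): no bracket -> illegal
(5,2): no bracket -> illegal
(5,3): no bracket -> illegal
(5,4): no bracket -> illegal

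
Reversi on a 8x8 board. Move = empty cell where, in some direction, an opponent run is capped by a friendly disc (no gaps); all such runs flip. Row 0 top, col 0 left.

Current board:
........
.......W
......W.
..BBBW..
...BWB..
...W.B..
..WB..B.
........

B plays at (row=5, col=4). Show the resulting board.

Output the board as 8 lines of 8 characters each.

Place B at (5,4); scan 8 dirs for brackets.
Dir NW: first cell 'B' (not opp) -> no flip
Dir N: opp run (4,4) capped by B -> flip
Dir NE: first cell 'B' (not opp) -> no flip
Dir W: opp run (5,3), next='.' -> no flip
Dir E: first cell 'B' (not opp) -> no flip
Dir SW: first cell 'B' (not opp) -> no flip
Dir S: first cell '.' (not opp) -> no flip
Dir SE: first cell '.' (not opp) -> no flip
All flips: (4,4)

Answer: ........
.......W
......W.
..BBBW..
...BBB..
...WBB..
..WB..B.
........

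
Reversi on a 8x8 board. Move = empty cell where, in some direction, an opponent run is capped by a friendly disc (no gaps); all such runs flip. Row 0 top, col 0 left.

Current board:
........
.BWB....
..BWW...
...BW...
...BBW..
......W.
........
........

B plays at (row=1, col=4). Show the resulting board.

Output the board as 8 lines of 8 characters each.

Answer: ........
.BWBB...
..BWB...
...BB...
...BBW..
......W.
........
........

Derivation:
Place B at (1,4); scan 8 dirs for brackets.
Dir NW: first cell '.' (not opp) -> no flip
Dir N: first cell '.' (not opp) -> no flip
Dir NE: first cell '.' (not opp) -> no flip
Dir W: first cell 'B' (not opp) -> no flip
Dir E: first cell '.' (not opp) -> no flip
Dir SW: opp run (2,3), next='.' -> no flip
Dir S: opp run (2,4) (3,4) capped by B -> flip
Dir SE: first cell '.' (not opp) -> no flip
All flips: (2,4) (3,4)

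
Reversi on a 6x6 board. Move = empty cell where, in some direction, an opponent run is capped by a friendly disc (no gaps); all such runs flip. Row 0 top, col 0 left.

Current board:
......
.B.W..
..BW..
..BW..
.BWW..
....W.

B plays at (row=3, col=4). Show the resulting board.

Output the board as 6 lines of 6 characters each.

Answer: ......
.B.W..
..BW..
..BBB.
.BWW..
....W.

Derivation:
Place B at (3,4); scan 8 dirs for brackets.
Dir NW: opp run (2,3), next='.' -> no flip
Dir N: first cell '.' (not opp) -> no flip
Dir NE: first cell '.' (not opp) -> no flip
Dir W: opp run (3,3) capped by B -> flip
Dir E: first cell '.' (not opp) -> no flip
Dir SW: opp run (4,3), next='.' -> no flip
Dir S: first cell '.' (not opp) -> no flip
Dir SE: first cell '.' (not opp) -> no flip
All flips: (3,3)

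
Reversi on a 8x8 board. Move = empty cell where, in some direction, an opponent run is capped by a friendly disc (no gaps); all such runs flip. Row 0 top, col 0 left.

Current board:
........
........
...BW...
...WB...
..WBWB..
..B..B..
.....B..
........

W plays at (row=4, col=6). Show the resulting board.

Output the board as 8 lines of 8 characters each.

Answer: ........
........
...BW...
...WB...
..WBWWW.
..B..B..
.....B..
........

Derivation:
Place W at (4,6); scan 8 dirs for brackets.
Dir NW: first cell '.' (not opp) -> no flip
Dir N: first cell '.' (not opp) -> no flip
Dir NE: first cell '.' (not opp) -> no flip
Dir W: opp run (4,5) capped by W -> flip
Dir E: first cell '.' (not opp) -> no flip
Dir SW: opp run (5,5), next='.' -> no flip
Dir S: first cell '.' (not opp) -> no flip
Dir SE: first cell '.' (not opp) -> no flip
All flips: (4,5)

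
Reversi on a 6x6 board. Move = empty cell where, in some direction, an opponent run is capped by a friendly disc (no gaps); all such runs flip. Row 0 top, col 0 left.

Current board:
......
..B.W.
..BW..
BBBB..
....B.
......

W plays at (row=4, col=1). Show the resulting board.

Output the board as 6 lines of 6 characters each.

Answer: ......
..B.W.
..BW..
BBWB..
.W..B.
......

Derivation:
Place W at (4,1); scan 8 dirs for brackets.
Dir NW: opp run (3,0), next=edge -> no flip
Dir N: opp run (3,1), next='.' -> no flip
Dir NE: opp run (3,2) capped by W -> flip
Dir W: first cell '.' (not opp) -> no flip
Dir E: first cell '.' (not opp) -> no flip
Dir SW: first cell '.' (not opp) -> no flip
Dir S: first cell '.' (not opp) -> no flip
Dir SE: first cell '.' (not opp) -> no flip
All flips: (3,2)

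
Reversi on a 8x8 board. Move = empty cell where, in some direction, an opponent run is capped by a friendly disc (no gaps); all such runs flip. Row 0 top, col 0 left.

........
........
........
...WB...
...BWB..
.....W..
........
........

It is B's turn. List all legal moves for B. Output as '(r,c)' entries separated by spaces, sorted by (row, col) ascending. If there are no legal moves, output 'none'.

(2,2): no bracket -> illegal
(2,3): flips 1 -> legal
(2,4): no bracket -> illegal
(3,2): flips 1 -> legal
(3,5): no bracket -> illegal
(4,2): no bracket -> illegal
(4,6): no bracket -> illegal
(5,3): no bracket -> illegal
(5,4): flips 1 -> legal
(5,6): no bracket -> illegal
(6,4): no bracket -> illegal
(6,5): flips 1 -> legal
(6,6): no bracket -> illegal

Answer: (2,3) (3,2) (5,4) (6,5)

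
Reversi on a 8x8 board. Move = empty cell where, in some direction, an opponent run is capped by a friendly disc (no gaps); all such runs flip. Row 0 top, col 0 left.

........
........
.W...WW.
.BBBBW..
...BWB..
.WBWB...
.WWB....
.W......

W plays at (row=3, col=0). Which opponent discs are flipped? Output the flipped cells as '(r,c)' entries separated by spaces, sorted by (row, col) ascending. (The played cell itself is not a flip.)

Answer: (3,1) (3,2) (3,3) (3,4)

Derivation:
Dir NW: edge -> no flip
Dir N: first cell '.' (not opp) -> no flip
Dir NE: first cell 'W' (not opp) -> no flip
Dir W: edge -> no flip
Dir E: opp run (3,1) (3,2) (3,3) (3,4) capped by W -> flip
Dir SW: edge -> no flip
Dir S: first cell '.' (not opp) -> no flip
Dir SE: first cell '.' (not opp) -> no flip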